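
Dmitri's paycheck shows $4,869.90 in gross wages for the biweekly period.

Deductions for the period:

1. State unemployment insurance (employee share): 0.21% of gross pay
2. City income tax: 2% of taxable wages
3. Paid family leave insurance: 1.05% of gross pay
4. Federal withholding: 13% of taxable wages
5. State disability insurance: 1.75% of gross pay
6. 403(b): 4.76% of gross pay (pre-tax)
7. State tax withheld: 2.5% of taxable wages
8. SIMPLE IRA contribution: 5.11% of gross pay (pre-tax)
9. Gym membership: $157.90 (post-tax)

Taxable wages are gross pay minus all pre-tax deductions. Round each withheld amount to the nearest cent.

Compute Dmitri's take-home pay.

$3,316.65

403(b): $4,869.90 × 0.0476 = $231.81
SIMPLE IRA contribution: $4,869.90 × 0.0511 = $248.85
Pre-tax total = $231.81 + $248.85 = $480.66
Taxable wages = $4,869.90 − $480.66 = $4,389.24
State tax withheld: $4,389.24 × 0.025 = $109.73
Federal withholding: $4,389.24 × 0.13 = $570.60
City income tax: $4,389.24 × 0.02 = $87.78
Paid family leave insurance: $4,869.90 × 0.0105 = $51.13
State unemployment insurance (employee share): $4,869.90 × 0.0021 = $10.23
State disability insurance: $4,869.90 × 0.0175 = $85.22
Gym membership: $157.90
Total deductions = $231.81 + $248.85 + $109.73 + $570.60 + $87.78 + $51.13 + $10.23 + $85.22 + $157.90 = $1,553.25
Net pay = $4,869.90 − $1,553.25 = $3,316.65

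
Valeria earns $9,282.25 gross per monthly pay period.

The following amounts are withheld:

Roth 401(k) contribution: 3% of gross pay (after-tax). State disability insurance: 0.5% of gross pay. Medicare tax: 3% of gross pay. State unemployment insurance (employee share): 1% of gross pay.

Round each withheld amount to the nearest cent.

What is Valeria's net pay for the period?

State disability insurance: $9,282.25 × 0.005 = $46.41
State unemployment insurance (employee share): $9,282.25 × 0.01 = $92.82
Medicare tax: $9,282.25 × 0.03 = $278.47
Roth 401(k) contribution: $9,282.25 × 0.03 = $278.47
Total deductions = $46.41 + $92.82 + $278.47 + $278.47 = $696.17
Net pay = $9,282.25 − $696.17 = $8,586.08

$8,586.08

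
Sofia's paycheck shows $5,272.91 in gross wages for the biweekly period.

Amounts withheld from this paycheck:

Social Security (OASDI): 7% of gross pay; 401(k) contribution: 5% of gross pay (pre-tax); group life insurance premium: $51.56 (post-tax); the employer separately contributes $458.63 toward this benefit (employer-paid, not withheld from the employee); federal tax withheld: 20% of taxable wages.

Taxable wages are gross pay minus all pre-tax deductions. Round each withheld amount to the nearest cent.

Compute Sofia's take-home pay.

$3,586.75

401(k) contribution: $5,272.91 × 0.05 = $263.65
Taxable wages = $5,272.91 − $263.65 = $5,009.26
Federal tax withheld: $5,009.26 × 0.2 = $1,001.85
Social Security (OASDI): $5,272.91 × 0.07 = $369.10
Group life insurance premium: $51.56
(Employer's $458.63 toward group life insurance premium is not withheld from the employee.)
Total deductions = $263.65 + $1,001.85 + $369.10 + $51.56 = $1,686.16
Net pay = $5,272.91 − $1,686.16 = $3,586.75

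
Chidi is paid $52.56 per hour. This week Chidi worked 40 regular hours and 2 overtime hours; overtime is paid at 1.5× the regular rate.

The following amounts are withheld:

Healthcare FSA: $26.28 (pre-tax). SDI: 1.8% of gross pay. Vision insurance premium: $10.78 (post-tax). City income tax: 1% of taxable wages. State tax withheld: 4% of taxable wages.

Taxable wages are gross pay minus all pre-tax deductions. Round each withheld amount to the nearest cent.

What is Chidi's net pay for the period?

$2,070.65

Regular pay: 40 × $52.56 = $2,102.40
Overtime pay: 2 × $52.56 × 1.5 = $157.68
Gross pay = $2,102.40 + $157.68 = $2,260.08
Healthcare FSA: $26.28
Taxable wages = $2,260.08 − $26.28 = $2,233.80
City income tax: $2,233.80 × 0.01 = $22.34
State tax withheld: $2,233.80 × 0.04 = $89.35
SDI: $2,260.08 × 0.018 = $40.68
Vision insurance premium: $10.78
Total deductions = $26.28 + $22.34 + $89.35 + $40.68 + $10.78 = $189.43
Net pay = $2,260.08 − $189.43 = $2,070.65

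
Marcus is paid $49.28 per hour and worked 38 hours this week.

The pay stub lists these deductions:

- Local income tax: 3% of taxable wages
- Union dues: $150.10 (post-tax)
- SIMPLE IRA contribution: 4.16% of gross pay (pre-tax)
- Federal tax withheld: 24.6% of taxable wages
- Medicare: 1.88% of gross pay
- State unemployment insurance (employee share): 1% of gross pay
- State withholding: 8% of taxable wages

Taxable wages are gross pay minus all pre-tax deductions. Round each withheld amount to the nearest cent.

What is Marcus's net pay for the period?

$951.77

Gross pay: 38 × $49.28 = $1872.64
SIMPLE IRA contribution: $1872.64 × 0.0416 = $77.90
Taxable wages = $1872.64 − $77.90 = $1794.74
Local income tax: $1794.74 × 0.03 = $53.84
Federal tax withheld: $1794.74 × 0.246 = $441.51
State withholding: $1794.74 × 0.08 = $143.58
Medicare: $1872.64 × 0.0188 = $35.21
State unemployment insurance (employee share): $1872.64 × 0.01 = $18.73
Union dues: $150.10
Total deductions = $77.90 + $53.84 + $441.51 + $143.58 + $35.21 + $18.73 + $150.10 = $920.87
Net pay = $1872.64 − $920.87 = $951.77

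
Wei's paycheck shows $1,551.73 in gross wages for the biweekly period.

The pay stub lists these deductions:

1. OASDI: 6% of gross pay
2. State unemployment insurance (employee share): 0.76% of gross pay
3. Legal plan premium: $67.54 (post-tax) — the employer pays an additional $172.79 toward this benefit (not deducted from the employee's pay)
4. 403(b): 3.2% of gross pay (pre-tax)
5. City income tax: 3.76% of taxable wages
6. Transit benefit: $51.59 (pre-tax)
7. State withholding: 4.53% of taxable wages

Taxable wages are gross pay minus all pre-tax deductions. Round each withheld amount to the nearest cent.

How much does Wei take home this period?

$1,157.80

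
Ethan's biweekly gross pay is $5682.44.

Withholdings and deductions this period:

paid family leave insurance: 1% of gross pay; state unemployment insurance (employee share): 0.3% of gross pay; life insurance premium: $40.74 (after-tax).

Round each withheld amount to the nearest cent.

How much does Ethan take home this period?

$5567.83

Paid family leave insurance: $5682.44 × 0.01 = $56.82
State unemployment insurance (employee share): $5682.44 × 0.003 = $17.05
Life insurance premium: $40.74
Total deductions = $56.82 + $17.05 + $40.74 = $114.61
Net pay = $5682.44 − $114.61 = $5567.83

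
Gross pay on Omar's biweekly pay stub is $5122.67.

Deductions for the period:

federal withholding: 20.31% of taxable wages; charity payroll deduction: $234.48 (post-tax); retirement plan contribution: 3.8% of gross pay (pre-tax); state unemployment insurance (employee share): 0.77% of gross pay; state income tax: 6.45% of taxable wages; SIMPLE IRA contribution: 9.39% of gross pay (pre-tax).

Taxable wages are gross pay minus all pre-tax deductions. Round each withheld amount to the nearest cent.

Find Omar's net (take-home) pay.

$2983.06

Retirement plan contribution: $5122.67 × 0.038 = $194.66
SIMPLE IRA contribution: $5122.67 × 0.0939 = $481.02
Pre-tax total = $194.66 + $481.02 = $675.68
Taxable wages = $5122.67 − $675.68 = $4446.99
State income tax: $4446.99 × 0.0645 = $286.83
Federal withholding: $4446.99 × 0.2031 = $903.18
State unemployment insurance (employee share): $5122.67 × 0.0077 = $39.44
Charity payroll deduction: $234.48
Total deductions = $194.66 + $481.02 + $286.83 + $903.18 + $39.44 + $234.48 = $2139.61
Net pay = $5122.67 − $2139.61 = $2983.06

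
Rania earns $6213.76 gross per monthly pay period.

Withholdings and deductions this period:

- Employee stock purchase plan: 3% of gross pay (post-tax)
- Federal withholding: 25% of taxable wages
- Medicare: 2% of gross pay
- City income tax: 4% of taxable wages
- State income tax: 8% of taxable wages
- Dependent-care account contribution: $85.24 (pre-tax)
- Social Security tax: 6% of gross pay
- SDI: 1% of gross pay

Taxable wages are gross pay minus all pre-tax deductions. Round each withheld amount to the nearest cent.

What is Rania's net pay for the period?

$3115.31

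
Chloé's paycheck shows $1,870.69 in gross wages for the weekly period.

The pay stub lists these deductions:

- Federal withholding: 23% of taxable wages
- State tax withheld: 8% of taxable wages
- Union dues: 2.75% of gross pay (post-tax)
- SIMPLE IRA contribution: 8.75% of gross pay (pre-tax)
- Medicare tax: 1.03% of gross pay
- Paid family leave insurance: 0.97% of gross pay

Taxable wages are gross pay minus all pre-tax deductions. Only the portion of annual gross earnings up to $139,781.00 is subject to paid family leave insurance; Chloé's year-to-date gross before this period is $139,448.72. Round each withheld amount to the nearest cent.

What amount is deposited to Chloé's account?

$1,103.90

SIMPLE IRA contribution: $1,870.69 × 0.0875 = $163.69
Taxable wages = $1,870.69 − $163.69 = $1,707.00
State tax withheld: $1,707.00 × 0.08 = $136.56
Federal withholding: $1,707.00 × 0.23 = $392.61
Paid family leave insurance: only $139,781.00 − $139,448.72 = $332.28 of this check is subject → $332.28 × 0.0097 = $3.22
Medicare tax: $1,870.69 × 0.0103 = $19.27
Union dues: $1,870.69 × 0.0275 = $51.44
Total deductions = $163.69 + $136.56 + $392.61 + $3.22 + $19.27 + $51.44 = $766.79
Net pay = $1,870.69 − $766.79 = $1,103.90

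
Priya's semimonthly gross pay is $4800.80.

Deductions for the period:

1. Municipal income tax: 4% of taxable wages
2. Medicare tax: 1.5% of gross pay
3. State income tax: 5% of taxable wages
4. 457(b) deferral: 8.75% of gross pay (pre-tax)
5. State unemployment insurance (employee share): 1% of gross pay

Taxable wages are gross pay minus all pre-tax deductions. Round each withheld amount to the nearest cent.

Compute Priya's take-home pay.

457(b) deferral: $4800.80 × 0.0875 = $420.07
Taxable wages = $4800.80 − $420.07 = $4380.73
Municipal income tax: $4380.73 × 0.04 = $175.23
State income tax: $4380.73 × 0.05 = $219.04
Medicare tax: $4800.80 × 0.015 = $72.01
State unemployment insurance (employee share): $4800.80 × 0.01 = $48.01
Total deductions = $420.07 + $175.23 + $219.04 + $72.01 + $48.01 = $934.36
Net pay = $4800.80 − $934.36 = $3866.44

$3866.44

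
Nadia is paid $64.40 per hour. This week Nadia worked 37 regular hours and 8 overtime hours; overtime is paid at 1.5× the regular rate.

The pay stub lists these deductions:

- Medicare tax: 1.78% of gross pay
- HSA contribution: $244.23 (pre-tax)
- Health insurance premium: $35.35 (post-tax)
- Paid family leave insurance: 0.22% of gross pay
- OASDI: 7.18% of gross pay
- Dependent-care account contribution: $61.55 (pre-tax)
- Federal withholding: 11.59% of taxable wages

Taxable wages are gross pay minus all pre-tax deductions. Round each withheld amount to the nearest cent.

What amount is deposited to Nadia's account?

Regular pay: 37 × $64.40 = $2382.80
Overtime pay: 8 × $64.40 × 1.5 = $772.80
Gross pay = $2382.80 + $772.80 = $3155.60
HSA contribution: $244.23
Dependent-care account contribution: $61.55
Pre-tax total = $244.23 + $61.55 = $305.78
Taxable wages = $3155.60 − $305.78 = $2849.82
Federal withholding: $2849.82 × 0.1159 = $330.29
OASDI: $3155.60 × 0.0718 = $226.57
Medicare tax: $3155.60 × 0.0178 = $56.17
Paid family leave insurance: $3155.60 × 0.0022 = $6.94
Health insurance premium: $35.35
Total deductions = $244.23 + $61.55 + $330.29 + $226.57 + $56.17 + $6.94 + $35.35 = $961.10
Net pay = $3155.60 − $961.10 = $2194.50

$2194.50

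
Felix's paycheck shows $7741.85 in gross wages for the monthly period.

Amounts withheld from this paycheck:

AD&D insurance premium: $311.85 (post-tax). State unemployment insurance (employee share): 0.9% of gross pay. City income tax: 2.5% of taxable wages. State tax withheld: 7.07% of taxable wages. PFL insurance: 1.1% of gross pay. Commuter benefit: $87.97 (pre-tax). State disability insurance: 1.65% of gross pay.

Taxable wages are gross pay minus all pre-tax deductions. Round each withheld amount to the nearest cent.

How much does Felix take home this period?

$6326.97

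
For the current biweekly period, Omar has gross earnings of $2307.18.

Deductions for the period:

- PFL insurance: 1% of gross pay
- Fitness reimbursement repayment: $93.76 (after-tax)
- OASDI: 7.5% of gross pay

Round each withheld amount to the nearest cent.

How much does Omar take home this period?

OASDI: $2307.18 × 0.075 = $173.04
PFL insurance: $2307.18 × 0.01 = $23.07
Fitness reimbursement repayment: $93.76
Total deductions = $173.04 + $23.07 + $93.76 = $289.87
Net pay = $2307.18 − $289.87 = $2017.31

$2017.31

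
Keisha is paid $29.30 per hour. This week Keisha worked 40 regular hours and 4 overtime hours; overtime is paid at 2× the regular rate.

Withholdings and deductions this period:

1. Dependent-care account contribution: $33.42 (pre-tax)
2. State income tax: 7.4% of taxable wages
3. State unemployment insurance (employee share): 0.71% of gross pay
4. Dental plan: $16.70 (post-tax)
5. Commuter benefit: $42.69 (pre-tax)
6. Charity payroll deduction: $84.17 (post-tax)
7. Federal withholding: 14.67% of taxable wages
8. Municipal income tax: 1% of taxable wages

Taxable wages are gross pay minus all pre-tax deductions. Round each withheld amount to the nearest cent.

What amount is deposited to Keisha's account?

$912.54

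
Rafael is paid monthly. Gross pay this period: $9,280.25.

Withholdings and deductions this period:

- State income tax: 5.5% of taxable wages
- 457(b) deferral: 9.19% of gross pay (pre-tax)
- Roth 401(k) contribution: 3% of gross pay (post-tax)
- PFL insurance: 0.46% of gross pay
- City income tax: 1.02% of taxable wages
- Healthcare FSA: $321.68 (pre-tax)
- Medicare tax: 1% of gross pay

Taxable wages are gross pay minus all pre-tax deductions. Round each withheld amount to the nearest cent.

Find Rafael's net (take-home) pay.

$7,163.33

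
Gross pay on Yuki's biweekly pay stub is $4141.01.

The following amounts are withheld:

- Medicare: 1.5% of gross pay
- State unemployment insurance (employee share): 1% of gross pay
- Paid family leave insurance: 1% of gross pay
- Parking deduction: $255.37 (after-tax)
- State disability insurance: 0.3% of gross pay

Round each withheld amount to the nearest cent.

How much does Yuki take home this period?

$3728.28

State unemployment insurance (employee share): $4141.01 × 0.01 = $41.41
Paid family leave insurance: $4141.01 × 0.01 = $41.41
Medicare: $4141.01 × 0.015 = $62.12
State disability insurance: $4141.01 × 0.003 = $12.42
Parking deduction: $255.37
Total deductions = $41.41 + $41.41 + $62.12 + $12.42 + $255.37 = $412.73
Net pay = $4141.01 − $412.73 = $3728.28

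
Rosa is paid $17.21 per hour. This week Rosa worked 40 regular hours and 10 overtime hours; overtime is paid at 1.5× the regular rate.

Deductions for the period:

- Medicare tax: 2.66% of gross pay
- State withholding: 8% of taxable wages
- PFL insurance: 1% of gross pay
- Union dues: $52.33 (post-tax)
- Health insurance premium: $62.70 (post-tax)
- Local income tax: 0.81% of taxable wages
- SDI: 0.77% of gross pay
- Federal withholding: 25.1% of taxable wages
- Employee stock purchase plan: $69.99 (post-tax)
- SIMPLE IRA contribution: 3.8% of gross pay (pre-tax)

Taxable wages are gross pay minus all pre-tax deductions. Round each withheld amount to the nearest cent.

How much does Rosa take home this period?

$374.83

Regular pay: 40 × $17.21 = $688.40
Overtime pay: 10 × $17.21 × 1.5 = $258.15
Gross pay = $688.40 + $258.15 = $946.55
SIMPLE IRA contribution: $946.55 × 0.038 = $35.97
Taxable wages = $946.55 − $35.97 = $910.58
Federal withholding: $910.58 × 0.251 = $228.56
Local income tax: $910.58 × 0.0081 = $7.38
State withholding: $910.58 × 0.08 = $72.85
SDI: $946.55 × 0.0077 = $7.29
PFL insurance: $946.55 × 0.01 = $9.47
Medicare tax: $946.55 × 0.0266 = $25.18
Health insurance premium: $62.70
Employee stock purchase plan: $69.99
Union dues: $52.33
Total deductions = $35.97 + $228.56 + $7.38 + $72.85 + $7.29 + $9.47 + $25.18 + $62.70 + $69.99 + $52.33 = $571.72
Net pay = $946.55 − $571.72 = $374.83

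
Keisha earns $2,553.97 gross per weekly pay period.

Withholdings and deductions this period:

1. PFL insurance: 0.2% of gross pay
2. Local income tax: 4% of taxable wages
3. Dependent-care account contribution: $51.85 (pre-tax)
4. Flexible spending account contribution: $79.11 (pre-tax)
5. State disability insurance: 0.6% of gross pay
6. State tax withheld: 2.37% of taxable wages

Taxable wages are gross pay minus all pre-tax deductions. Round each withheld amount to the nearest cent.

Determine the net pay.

$2,248.23

Dependent-care account contribution: $51.85
Flexible spending account contribution: $79.11
Pre-tax total = $51.85 + $79.11 = $130.96
Taxable wages = $2,553.97 − $130.96 = $2,423.01
State tax withheld: $2,423.01 × 0.0237 = $57.43
Local income tax: $2,423.01 × 0.04 = $96.92
PFL insurance: $2,553.97 × 0.002 = $5.11
State disability insurance: $2,553.97 × 0.006 = $15.32
Total deductions = $51.85 + $79.11 + $57.43 + $96.92 + $5.11 + $15.32 = $305.74
Net pay = $2,553.97 − $305.74 = $2,248.23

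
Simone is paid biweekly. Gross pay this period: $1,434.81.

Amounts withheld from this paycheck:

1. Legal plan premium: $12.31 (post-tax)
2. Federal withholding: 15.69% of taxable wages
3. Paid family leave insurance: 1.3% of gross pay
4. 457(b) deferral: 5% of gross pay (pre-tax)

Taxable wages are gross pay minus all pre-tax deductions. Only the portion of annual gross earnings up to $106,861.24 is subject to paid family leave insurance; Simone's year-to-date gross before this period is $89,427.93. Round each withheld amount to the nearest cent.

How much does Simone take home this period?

$1,118.24

457(b) deferral: $1,434.81 × 0.05 = $71.74
Taxable wages = $1,434.81 − $71.74 = $1,363.07
Federal withholding: $1,363.07 × 0.1569 = $213.87
Paid family leave insurance: cap not yet reached, full $1,434.81 is subject → $1,434.81 × 0.013 = $18.65
Legal plan premium: $12.31
Total deductions = $71.74 + $213.87 + $18.65 + $12.31 = $316.57
Net pay = $1,434.81 − $316.57 = $1,118.24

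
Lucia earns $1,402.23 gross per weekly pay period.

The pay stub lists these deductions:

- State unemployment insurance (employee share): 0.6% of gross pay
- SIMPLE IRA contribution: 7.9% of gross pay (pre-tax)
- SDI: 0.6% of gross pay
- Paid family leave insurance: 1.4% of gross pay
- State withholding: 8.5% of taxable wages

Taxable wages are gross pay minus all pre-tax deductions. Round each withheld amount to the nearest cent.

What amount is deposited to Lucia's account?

$1,145.23

SIMPLE IRA contribution: $1,402.23 × 0.079 = $110.78
Taxable wages = $1,402.23 − $110.78 = $1,291.45
State withholding: $1,291.45 × 0.085 = $109.77
State unemployment insurance (employee share): $1,402.23 × 0.006 = $8.41
SDI: $1,402.23 × 0.006 = $8.41
Paid family leave insurance: $1,402.23 × 0.014 = $19.63
Total deductions = $110.78 + $109.77 + $8.41 + $8.41 + $19.63 = $257.00
Net pay = $1,402.23 − $257.00 = $1,145.23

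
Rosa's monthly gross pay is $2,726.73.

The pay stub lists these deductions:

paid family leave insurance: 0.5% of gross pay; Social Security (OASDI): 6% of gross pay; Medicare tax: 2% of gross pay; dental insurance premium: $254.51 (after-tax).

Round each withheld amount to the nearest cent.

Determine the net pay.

$2,240.46

Social Security (OASDI): $2,726.73 × 0.06 = $163.60
Paid family leave insurance: $2,726.73 × 0.005 = $13.63
Medicare tax: $2,726.73 × 0.02 = $54.53
Dental insurance premium: $254.51
Total deductions = $163.60 + $13.63 + $54.53 + $254.51 = $486.27
Net pay = $2,726.73 − $486.27 = $2,240.46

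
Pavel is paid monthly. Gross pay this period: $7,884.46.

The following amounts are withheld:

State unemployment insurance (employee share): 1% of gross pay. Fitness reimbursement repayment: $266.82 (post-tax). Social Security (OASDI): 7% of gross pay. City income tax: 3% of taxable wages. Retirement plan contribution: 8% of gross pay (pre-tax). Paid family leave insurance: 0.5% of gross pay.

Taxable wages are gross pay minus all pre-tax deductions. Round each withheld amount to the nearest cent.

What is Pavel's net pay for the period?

$6,099.10

Retirement plan contribution: $7,884.46 × 0.08 = $630.76
Taxable wages = $7,884.46 − $630.76 = $7,253.70
City income tax: $7,253.70 × 0.03 = $217.61
Social Security (OASDI): $7,884.46 × 0.07 = $551.91
Paid family leave insurance: $7,884.46 × 0.005 = $39.42
State unemployment insurance (employee share): $7,884.46 × 0.01 = $78.84
Fitness reimbursement repayment: $266.82
Total deductions = $630.76 + $217.61 + $551.91 + $39.42 + $78.84 + $266.82 = $1,785.36
Net pay = $7,884.46 − $1,785.36 = $6,099.10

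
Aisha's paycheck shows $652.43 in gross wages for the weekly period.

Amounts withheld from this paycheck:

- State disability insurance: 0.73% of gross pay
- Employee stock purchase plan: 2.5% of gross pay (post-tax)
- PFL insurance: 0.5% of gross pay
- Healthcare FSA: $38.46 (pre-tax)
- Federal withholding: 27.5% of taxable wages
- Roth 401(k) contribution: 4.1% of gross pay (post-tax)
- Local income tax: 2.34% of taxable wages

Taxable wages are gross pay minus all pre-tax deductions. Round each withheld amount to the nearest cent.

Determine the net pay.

$379.68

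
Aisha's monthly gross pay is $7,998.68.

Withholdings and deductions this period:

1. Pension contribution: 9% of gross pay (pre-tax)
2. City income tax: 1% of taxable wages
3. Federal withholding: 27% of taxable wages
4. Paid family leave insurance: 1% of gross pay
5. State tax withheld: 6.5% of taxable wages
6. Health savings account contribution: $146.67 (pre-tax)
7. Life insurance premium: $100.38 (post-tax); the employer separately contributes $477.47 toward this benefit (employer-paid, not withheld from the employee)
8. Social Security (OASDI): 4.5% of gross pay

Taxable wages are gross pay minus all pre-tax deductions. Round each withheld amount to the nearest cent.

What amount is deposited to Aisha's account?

$4,131.23

Health savings account contribution: $146.67
Pension contribution: $7,998.68 × 0.09 = $719.88
Pre-tax total = $146.67 + $719.88 = $866.55
Taxable wages = $7,998.68 − $866.55 = $7,132.13
Federal withholding: $7,132.13 × 0.27 = $1,925.68
State tax withheld: $7,132.13 × 0.065 = $463.59
City income tax: $7,132.13 × 0.01 = $71.32
Social Security (OASDI): $7,998.68 × 0.045 = $359.94
Paid family leave insurance: $7,998.68 × 0.01 = $79.99
Life insurance premium: $100.38
(Employer's $477.47 toward life insurance premium is not withheld from the employee.)
Total deductions = $146.67 + $719.88 + $1,925.68 + $463.59 + $71.32 + $359.94 + $79.99 + $100.38 = $3,867.45
Net pay = $7,998.68 − $3,867.45 = $4,131.23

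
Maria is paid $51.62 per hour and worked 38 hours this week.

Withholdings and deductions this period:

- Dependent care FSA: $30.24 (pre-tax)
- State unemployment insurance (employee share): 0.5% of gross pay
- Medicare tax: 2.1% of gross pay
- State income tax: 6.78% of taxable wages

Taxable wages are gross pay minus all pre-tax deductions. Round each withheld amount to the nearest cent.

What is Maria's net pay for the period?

Gross pay: 38 × $51.62 = $1,961.56
Dependent care FSA: $30.24
Taxable wages = $1,961.56 − $30.24 = $1,931.32
State income tax: $1,931.32 × 0.0678 = $130.94
Medicare tax: $1,961.56 × 0.021 = $41.19
State unemployment insurance (employee share): $1,961.56 × 0.005 = $9.81
Total deductions = $30.24 + $130.94 + $41.19 + $9.81 = $212.18
Net pay = $1,961.56 − $212.18 = $1,749.38

$1,749.38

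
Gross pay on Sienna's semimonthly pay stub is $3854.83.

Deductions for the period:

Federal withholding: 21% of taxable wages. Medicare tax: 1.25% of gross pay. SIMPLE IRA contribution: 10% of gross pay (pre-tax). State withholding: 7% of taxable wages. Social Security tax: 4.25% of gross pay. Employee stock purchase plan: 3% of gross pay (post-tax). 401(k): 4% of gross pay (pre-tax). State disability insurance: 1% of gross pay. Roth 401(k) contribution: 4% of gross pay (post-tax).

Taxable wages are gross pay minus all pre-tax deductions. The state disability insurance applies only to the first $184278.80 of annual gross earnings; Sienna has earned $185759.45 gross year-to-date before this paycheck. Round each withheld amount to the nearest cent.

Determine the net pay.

SIMPLE IRA contribution: $3854.83 × 0.1 = $385.48
401(k): $3854.83 × 0.04 = $154.19
Pre-tax total = $385.48 + $154.19 = $539.67
Taxable wages = $3854.83 − $539.67 = $3315.16
Federal withholding: $3315.16 × 0.21 = $696.18
State withholding: $3315.16 × 0.07 = $232.06
State disability insurance: annual cap $184278.80 already reached (YTD $185759.45), so $0.00
Medicare tax: $3854.83 × 0.0125 = $48.19
Social Security tax: $3854.83 × 0.0425 = $163.83
Roth 401(k) contribution: $3854.83 × 0.04 = $154.19
Employee stock purchase plan: $3854.83 × 0.03 = $115.64
Total deductions = $385.48 + $154.19 + $696.18 + $232.06 + $0.00 + $48.19 + $163.83 + $154.19 + $115.64 = $1949.76
Net pay = $3854.83 − $1949.76 = $1905.07

$1905.07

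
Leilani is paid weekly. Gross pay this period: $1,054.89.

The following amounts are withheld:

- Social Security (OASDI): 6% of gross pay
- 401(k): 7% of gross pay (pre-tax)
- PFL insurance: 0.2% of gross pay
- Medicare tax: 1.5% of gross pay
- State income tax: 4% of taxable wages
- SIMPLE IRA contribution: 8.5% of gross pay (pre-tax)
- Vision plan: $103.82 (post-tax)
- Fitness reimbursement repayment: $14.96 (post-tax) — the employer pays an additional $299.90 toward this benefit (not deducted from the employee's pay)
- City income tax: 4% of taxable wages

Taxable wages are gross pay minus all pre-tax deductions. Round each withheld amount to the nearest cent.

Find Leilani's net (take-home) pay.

401(k): $1,054.89 × 0.07 = $73.84
SIMPLE IRA contribution: $1,054.89 × 0.085 = $89.67
Pre-tax total = $73.84 + $89.67 = $163.51
Taxable wages = $1,054.89 − $163.51 = $891.38
State income tax: $891.38 × 0.04 = $35.66
City income tax: $891.38 × 0.04 = $35.66
PFL insurance: $1,054.89 × 0.002 = $2.11
Medicare tax: $1,054.89 × 0.015 = $15.82
Social Security (OASDI): $1,054.89 × 0.06 = $63.29
Vision plan: $103.82
Fitness reimbursement repayment: $14.96
(Employer's $299.90 toward fitness reimbursement repayment is not withheld from the employee.)
Total deductions = $73.84 + $89.67 + $35.66 + $35.66 + $2.11 + $15.82 + $63.29 + $103.82 + $14.96 = $434.83
Net pay = $1,054.89 − $434.83 = $620.06

$620.06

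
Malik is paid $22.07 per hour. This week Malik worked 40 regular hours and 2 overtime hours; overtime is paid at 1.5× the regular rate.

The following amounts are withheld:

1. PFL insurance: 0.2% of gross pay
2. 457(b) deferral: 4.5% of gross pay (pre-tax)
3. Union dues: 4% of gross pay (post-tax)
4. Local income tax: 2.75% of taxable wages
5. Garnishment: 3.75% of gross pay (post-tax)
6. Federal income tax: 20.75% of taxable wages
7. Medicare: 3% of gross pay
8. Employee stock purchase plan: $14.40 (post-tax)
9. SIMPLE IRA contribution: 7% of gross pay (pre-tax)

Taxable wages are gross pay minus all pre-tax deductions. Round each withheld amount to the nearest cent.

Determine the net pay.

$524.18

Regular pay: 40 × $22.07 = $882.80
Overtime pay: 2 × $22.07 × 1.5 = $66.21
Gross pay = $882.80 + $66.21 = $949.01
SIMPLE IRA contribution: $949.01 × 0.07 = $66.43
457(b) deferral: $949.01 × 0.045 = $42.71
Pre-tax total = $66.43 + $42.71 = $109.14
Taxable wages = $949.01 − $109.14 = $839.87
Federal income tax: $839.87 × 0.2075 = $174.27
Local income tax: $839.87 × 0.0275 = $23.10
Medicare: $949.01 × 0.03 = $28.47
PFL insurance: $949.01 × 0.002 = $1.90
Garnishment: $949.01 × 0.0375 = $35.59
Union dues: $949.01 × 0.04 = $37.96
Employee stock purchase plan: $14.40
Total deductions = $66.43 + $42.71 + $174.27 + $23.10 + $28.47 + $1.90 + $35.59 + $37.96 + $14.40 = $424.83
Net pay = $949.01 − $424.83 = $524.18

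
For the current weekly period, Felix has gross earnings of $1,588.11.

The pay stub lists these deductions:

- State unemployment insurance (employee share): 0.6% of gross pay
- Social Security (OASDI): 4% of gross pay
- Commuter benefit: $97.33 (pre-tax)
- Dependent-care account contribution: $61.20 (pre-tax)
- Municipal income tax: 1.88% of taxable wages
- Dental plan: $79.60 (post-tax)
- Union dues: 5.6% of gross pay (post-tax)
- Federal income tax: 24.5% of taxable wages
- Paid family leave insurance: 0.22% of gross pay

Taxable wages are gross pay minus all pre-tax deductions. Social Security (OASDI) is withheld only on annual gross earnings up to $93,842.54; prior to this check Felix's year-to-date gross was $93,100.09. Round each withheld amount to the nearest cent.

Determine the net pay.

$841.20

Dependent-care account contribution: $61.20
Commuter benefit: $97.33
Pre-tax total = $61.20 + $97.33 = $158.53
Taxable wages = $1,588.11 − $158.53 = $1,429.58
Municipal income tax: $1,429.58 × 0.0188 = $26.88
Federal income tax: $1,429.58 × 0.245 = $350.25
Social Security (OASDI): only $93,842.54 − $93,100.09 = $742.45 of this check is subject → $742.45 × 0.04 = $29.70
State unemployment insurance (employee share): $1,588.11 × 0.006 = $9.53
Paid family leave insurance: $1,588.11 × 0.0022 = $3.49
Union dues: $1,588.11 × 0.056 = $88.93
Dental plan: $79.60
Total deductions = $61.20 + $97.33 + $26.88 + $350.25 + $29.70 + $9.53 + $3.49 + $88.93 + $79.60 = $746.91
Net pay = $1,588.11 − $746.91 = $841.20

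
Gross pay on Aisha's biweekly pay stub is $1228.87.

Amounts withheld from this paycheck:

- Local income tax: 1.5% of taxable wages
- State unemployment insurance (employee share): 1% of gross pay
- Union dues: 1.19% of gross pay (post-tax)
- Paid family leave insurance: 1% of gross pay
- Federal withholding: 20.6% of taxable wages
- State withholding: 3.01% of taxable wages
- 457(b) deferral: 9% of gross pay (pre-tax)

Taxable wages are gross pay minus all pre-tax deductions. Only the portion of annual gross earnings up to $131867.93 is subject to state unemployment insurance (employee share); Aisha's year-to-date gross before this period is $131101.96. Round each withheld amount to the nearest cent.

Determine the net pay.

457(b) deferral: $1228.87 × 0.09 = $110.60
Taxable wages = $1228.87 − $110.60 = $1118.27
Federal withholding: $1118.27 × 0.206 = $230.36
State withholding: $1118.27 × 0.0301 = $33.66
Local income tax: $1118.27 × 0.015 = $16.77
State unemployment insurance (employee share): only $131867.93 − $131101.96 = $765.97 of this check is subject → $765.97 × 0.01 = $7.66
Paid family leave insurance: $1228.87 × 0.01 = $12.29
Union dues: $1228.87 × 0.0119 = $14.62
Total deductions = $110.60 + $230.36 + $33.66 + $16.77 + $7.66 + $12.29 + $14.62 = $425.96
Net pay = $1228.87 − $425.96 = $802.91

$802.91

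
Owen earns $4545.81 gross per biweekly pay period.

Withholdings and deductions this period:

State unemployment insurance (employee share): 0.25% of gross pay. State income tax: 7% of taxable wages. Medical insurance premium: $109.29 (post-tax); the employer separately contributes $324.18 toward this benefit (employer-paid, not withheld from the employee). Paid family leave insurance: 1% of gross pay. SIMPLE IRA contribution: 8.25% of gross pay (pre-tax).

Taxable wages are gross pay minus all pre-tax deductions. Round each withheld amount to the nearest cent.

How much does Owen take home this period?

SIMPLE IRA contribution: $4545.81 × 0.0825 = $375.03
Taxable wages = $4545.81 − $375.03 = $4170.78
State income tax: $4170.78 × 0.07 = $291.95
Paid family leave insurance: $4545.81 × 0.01 = $45.46
State unemployment insurance (employee share): $4545.81 × 0.0025 = $11.36
Medical insurance premium: $109.29
(Employer's $324.18 toward medical insurance premium is not withheld from the employee.)
Total deductions = $375.03 + $291.95 + $45.46 + $11.36 + $109.29 = $833.09
Net pay = $4545.81 − $833.09 = $3712.72

$3712.72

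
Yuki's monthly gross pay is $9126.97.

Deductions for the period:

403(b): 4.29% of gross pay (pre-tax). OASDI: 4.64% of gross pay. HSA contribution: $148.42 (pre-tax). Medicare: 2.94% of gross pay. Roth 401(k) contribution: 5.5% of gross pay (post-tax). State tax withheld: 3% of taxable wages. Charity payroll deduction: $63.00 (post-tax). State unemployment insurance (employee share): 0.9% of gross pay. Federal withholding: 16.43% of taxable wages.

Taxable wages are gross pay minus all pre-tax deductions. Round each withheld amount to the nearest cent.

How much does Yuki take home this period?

$5579.61

403(b): $9126.97 × 0.0429 = $391.55
HSA contribution: $148.42
Pre-tax total = $391.55 + $148.42 = $539.97
Taxable wages = $9126.97 − $539.97 = $8587.00
State tax withheld: $8587.00 × 0.03 = $257.61
Federal withholding: $8587.00 × 0.1643 = $1410.84
State unemployment insurance (employee share): $9126.97 × 0.009 = $82.14
OASDI: $9126.97 × 0.0464 = $423.49
Medicare: $9126.97 × 0.0294 = $268.33
Roth 401(k) contribution: $9126.97 × 0.055 = $501.98
Charity payroll deduction: $63.00
Total deductions = $391.55 + $148.42 + $257.61 + $1410.84 + $82.14 + $423.49 + $268.33 + $501.98 + $63.00 = $3547.36
Net pay = $9126.97 − $3547.36 = $5579.61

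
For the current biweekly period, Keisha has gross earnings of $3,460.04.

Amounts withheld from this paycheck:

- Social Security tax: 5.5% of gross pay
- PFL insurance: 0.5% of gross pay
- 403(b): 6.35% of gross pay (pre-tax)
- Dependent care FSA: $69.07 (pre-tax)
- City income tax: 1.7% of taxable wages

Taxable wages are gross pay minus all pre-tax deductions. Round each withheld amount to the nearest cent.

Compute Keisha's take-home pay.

$2,909.75

Dependent care FSA: $69.07
403(b): $3,460.04 × 0.0635 = $219.71
Pre-tax total = $69.07 + $219.71 = $288.78
Taxable wages = $3,460.04 − $288.78 = $3,171.26
City income tax: $3,171.26 × 0.017 = $53.91
PFL insurance: $3,460.04 × 0.005 = $17.30
Social Security tax: $3,460.04 × 0.055 = $190.30
Total deductions = $69.07 + $219.71 + $53.91 + $17.30 + $190.30 = $550.29
Net pay = $3,460.04 − $550.29 = $2,909.75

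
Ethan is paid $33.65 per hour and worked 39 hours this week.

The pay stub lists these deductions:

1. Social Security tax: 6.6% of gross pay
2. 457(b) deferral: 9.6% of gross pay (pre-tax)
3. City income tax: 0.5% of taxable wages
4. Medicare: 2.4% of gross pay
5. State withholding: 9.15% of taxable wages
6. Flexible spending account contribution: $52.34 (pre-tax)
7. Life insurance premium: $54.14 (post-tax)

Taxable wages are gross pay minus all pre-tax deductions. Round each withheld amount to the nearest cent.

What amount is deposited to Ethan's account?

Gross pay: 39 × $33.65 = $1312.35
Flexible spending account contribution: $52.34
457(b) deferral: $1312.35 × 0.096 = $125.99
Pre-tax total = $52.34 + $125.99 = $178.33
Taxable wages = $1312.35 − $178.33 = $1134.02
City income tax: $1134.02 × 0.005 = $5.67
State withholding: $1134.02 × 0.0915 = $103.76
Social Security tax: $1312.35 × 0.066 = $86.62
Medicare: $1312.35 × 0.024 = $31.50
Life insurance premium: $54.14
Total deductions = $52.34 + $125.99 + $5.67 + $103.76 + $86.62 + $31.50 + $54.14 = $460.02
Net pay = $1312.35 − $460.02 = $852.33

$852.33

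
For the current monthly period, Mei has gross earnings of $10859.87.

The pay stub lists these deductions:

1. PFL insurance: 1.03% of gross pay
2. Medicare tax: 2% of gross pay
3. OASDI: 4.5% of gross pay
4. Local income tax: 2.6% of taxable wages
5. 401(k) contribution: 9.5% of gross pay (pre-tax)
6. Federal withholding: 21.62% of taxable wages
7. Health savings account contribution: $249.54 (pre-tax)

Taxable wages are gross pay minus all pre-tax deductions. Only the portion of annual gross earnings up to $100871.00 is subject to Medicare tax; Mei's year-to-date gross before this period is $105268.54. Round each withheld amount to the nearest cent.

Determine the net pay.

Health savings account contribution: $249.54
401(k) contribution: $10859.87 × 0.095 = $1031.69
Pre-tax total = $249.54 + $1031.69 = $1281.23
Taxable wages = $10859.87 − $1281.23 = $9578.64
Local income tax: $9578.64 × 0.026 = $249.04
Federal withholding: $9578.64 × 0.2162 = $2070.90
OASDI: $10859.87 × 0.045 = $488.69
PFL insurance: $10859.87 × 0.0103 = $111.86
Medicare tax: annual cap $100871.00 already reached (YTD $105268.54), so $0.00
Total deductions = $249.54 + $1031.69 + $249.04 + $2070.90 + $488.69 + $111.86 + $0.00 = $4201.72
Net pay = $10859.87 − $4201.72 = $6658.15

$6658.15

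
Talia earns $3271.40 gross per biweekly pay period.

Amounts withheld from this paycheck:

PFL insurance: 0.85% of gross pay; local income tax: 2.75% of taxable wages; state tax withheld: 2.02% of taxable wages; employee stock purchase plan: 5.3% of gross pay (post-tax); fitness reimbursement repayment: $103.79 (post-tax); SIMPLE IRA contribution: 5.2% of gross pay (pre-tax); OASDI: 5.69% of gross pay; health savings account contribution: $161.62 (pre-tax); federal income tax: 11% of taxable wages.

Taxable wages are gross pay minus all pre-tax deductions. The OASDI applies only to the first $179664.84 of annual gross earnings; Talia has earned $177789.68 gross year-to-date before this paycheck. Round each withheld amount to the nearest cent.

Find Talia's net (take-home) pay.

$2064.41

Health savings account contribution: $161.62
SIMPLE IRA contribution: $3271.40 × 0.052 = $170.11
Pre-tax total = $161.62 + $170.11 = $331.73
Taxable wages = $3271.40 − $331.73 = $2939.67
State tax withheld: $2939.67 × 0.0202 = $59.38
Local income tax: $2939.67 × 0.0275 = $80.84
Federal income tax: $2939.67 × 0.11 = $323.36
OASDI: only $179664.84 − $177789.68 = $1875.16 of this check is subject → $1875.16 × 0.0569 = $106.70
PFL insurance: $3271.40 × 0.0085 = $27.81
Employee stock purchase plan: $3271.40 × 0.053 = $173.38
Fitness reimbursement repayment: $103.79
Total deductions = $161.62 + $170.11 + $59.38 + $80.84 + $323.36 + $106.70 + $27.81 + $173.38 + $103.79 = $1206.99
Net pay = $3271.40 − $1206.99 = $2064.41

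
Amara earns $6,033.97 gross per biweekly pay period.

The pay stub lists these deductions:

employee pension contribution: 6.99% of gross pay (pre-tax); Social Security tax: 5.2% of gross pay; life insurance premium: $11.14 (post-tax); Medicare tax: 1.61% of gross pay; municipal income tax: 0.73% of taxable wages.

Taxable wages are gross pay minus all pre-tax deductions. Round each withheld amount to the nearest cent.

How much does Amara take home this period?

Employee pension contribution: $6,033.97 × 0.0699 = $421.77
Taxable wages = $6,033.97 − $421.77 = $5,612.20
Municipal income tax: $5,612.20 × 0.0073 = $40.97
Medicare tax: $6,033.97 × 0.0161 = $97.15
Social Security tax: $6,033.97 × 0.052 = $313.77
Life insurance premium: $11.14
Total deductions = $421.77 + $40.97 + $97.15 + $313.77 + $11.14 = $884.80
Net pay = $6,033.97 − $884.80 = $5,149.17

$5,149.17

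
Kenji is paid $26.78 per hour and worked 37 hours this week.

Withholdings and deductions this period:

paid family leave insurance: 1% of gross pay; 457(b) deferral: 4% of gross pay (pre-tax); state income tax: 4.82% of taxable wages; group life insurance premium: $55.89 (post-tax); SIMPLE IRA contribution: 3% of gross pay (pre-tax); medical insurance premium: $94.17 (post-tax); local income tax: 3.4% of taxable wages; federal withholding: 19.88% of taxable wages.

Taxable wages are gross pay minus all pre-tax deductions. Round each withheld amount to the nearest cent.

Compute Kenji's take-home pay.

Gross pay: 37 × $26.78 = $990.86
SIMPLE IRA contribution: $990.86 × 0.03 = $29.73
457(b) deferral: $990.86 × 0.04 = $39.63
Pre-tax total = $29.73 + $39.63 = $69.36
Taxable wages = $990.86 − $69.36 = $921.50
Federal withholding: $921.50 × 0.1988 = $183.19
Local income tax: $921.50 × 0.034 = $31.33
State income tax: $921.50 × 0.0482 = $44.42
Paid family leave insurance: $990.86 × 0.01 = $9.91
Medical insurance premium: $94.17
Group life insurance premium: $55.89
Total deductions = $29.73 + $39.63 + $183.19 + $31.33 + $44.42 + $9.91 + $94.17 + $55.89 = $488.27
Net pay = $990.86 − $488.27 = $502.59

$502.59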